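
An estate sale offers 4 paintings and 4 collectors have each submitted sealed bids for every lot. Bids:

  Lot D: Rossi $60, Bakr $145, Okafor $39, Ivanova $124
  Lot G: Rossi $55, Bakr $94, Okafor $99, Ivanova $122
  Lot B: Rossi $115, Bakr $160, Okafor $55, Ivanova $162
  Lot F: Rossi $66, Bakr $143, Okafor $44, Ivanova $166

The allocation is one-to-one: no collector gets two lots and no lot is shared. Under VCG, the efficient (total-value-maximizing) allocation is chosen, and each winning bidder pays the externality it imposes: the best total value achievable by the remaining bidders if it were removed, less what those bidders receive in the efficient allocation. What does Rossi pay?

Rossi pays $15.

Efficient allocation: Rossi→Lot B ($115), Bakr→Lot D ($145), Okafor→Lot G ($99), Ivanova→Lot F ($166); total welfare W = $525.
Rossi receives Lot B at value $115, so the others get W − 115 = $410.
Without Rossi: best allocation of the remaining 3 bidders over all 4 lots is Bakr→Lot B ($160), Okafor→Lot G ($99), Ivanova→Lot F ($166), total $425.
VCG payment = (others' best without Rossi) − (others' welfare with Rossi) = 425 − 410 = $15.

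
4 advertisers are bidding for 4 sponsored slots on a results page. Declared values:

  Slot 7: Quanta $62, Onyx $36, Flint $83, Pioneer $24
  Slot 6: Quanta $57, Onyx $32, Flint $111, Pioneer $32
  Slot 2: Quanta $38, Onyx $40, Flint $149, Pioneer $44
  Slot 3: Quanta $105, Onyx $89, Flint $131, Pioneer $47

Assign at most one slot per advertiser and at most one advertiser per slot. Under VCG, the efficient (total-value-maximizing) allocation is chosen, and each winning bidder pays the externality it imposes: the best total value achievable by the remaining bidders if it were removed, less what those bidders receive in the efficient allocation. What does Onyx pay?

Onyx pays $43.

Efficient allocation: Quanta→Slot 7 ($62), Onyx→Slot 3 ($89), Flint→Slot 2 ($149), Pioneer→Slot 6 ($32); total welfare W = $332.
Onyx receives Slot 3 at value $89, so the others get W − 89 = $243.
Without Onyx: best allocation of the remaining 3 bidders over all 4 slots is Quanta→Slot 3 ($105), Flint→Slot 2 ($149), Pioneer→Slot 6 ($32), total $286.
VCG payment = (others' best without Onyx) − (others' welfare with Onyx) = 286 − 243 = $43.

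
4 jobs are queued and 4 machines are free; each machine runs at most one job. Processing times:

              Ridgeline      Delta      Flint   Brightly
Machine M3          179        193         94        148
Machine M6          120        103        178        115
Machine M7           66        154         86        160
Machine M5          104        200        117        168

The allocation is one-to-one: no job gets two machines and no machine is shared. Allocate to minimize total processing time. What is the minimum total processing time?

Optimal: Ridgeline→Machine M7 (66 min), Delta→Machine M6 (103 min), Flint→Machine M3 (94 min), Brightly→Machine M5 (168 min) — total 66+103+94+168 = 431 min.
Checked against all permutations: 431 min is optimal.

Minimum total: 431 min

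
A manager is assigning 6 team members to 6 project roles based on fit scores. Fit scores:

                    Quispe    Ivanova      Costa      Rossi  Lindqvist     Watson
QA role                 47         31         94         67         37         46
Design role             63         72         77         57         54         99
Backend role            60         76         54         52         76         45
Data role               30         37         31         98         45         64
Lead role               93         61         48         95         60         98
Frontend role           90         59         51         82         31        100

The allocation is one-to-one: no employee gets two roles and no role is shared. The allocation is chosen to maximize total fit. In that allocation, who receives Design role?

Ivanova receives Design role.

Optimal: Quispe→Lead role (93 pts), Ivanova→Design role (72 pts), Costa→QA role (94 pts), Rossi→Data role (98 pts), Lindqvist→Backend role (76 pts), Watson→Frontend role (100 pts) — total 93+72+94+98+76+100 = 533 pts.
Max-entry greedy (repeatedly take the single best remaining cell) gives 515 pts, worse by 18.
Next-best assignment: Quispe→Frontend role, Ivanova→Design role, Costa→QA role, Rossi→Data role, Lindqvist→Backend role, Watson→Lead role = 528 pts.
Swapping Lindqvist↔Quispe (Lindqvist→Lead role 60 pts, Quispe→Backend role 60 pts) loses 49.
Ivanova's own top role is Backend role (76 pts), but forcing Ivanova→Backend role and reassigning the rest optimally gives only 517 pts — worse by 16.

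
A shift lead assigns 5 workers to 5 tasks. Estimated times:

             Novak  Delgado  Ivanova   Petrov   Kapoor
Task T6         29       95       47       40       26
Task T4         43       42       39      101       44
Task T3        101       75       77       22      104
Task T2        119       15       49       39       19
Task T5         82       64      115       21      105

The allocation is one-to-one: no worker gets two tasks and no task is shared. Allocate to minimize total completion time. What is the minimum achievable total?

Min total: 173 min

Optimal: Novak→Task T6 (29 min), Delgado→Task T5 (64 min), Ivanova→Task T4 (39 min), Petrov→Task T3 (22 min), Kapoor→Task T2 (19 min) — total 29+64+39+22+19 = 173 min.
Row-greedy (each worker in turn takes its cheapest remaining task) gives 208 min, worse by 35.
Next-best assignment: Novak→Task T4, Delgado→Task T2, Ivanova→Task T3, Petrov→Task T5, Kapoor→Task T6 = 182 min.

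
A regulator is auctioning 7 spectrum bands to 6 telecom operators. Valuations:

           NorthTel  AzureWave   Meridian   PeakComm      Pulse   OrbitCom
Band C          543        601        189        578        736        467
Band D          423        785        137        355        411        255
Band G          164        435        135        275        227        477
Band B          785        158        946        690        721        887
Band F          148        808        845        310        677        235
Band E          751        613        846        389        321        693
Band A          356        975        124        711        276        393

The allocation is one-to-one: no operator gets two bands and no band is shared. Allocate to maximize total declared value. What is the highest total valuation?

Optimal: NorthTel→Band E ($751M), AzureWave→Band D ($785M), Meridian→Band F ($845M), PeakComm→Band A ($711M), Pulse→Band C ($736M), OrbitCom→Band B ($887M) — total 751+785+845+711+736+887 = $4715M.
Row-greedy (each operator in turn takes its best remaining band) gives $4338M, worse by 377.
Swapping OrbitCom↔AzureWave (OrbitCom→Band D $255M, AzureWave→Band B $158M) loses 1259.
No other one-to-one assignment exceeds $4715M.

Max total: $4715M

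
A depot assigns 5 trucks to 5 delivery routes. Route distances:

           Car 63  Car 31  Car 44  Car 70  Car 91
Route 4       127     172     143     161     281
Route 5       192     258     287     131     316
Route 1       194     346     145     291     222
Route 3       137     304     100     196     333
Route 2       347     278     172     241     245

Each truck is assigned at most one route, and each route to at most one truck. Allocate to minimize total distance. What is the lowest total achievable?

Min total: 830 km

Optimal: Car 63→Route 3 (137 km), Car 31→Route 4 (172 km), Car 44→Route 1 (145 km), Car 70→Route 5 (131 km), Car 91→Route 2 (245 km) — total 137+172+145+131+245 = 830 km.
Min-entry greedy (repeatedly take the single cheapest remaining cell) gives 858 km, worse by 28.
No other one-to-one assignment undercuts 830 km.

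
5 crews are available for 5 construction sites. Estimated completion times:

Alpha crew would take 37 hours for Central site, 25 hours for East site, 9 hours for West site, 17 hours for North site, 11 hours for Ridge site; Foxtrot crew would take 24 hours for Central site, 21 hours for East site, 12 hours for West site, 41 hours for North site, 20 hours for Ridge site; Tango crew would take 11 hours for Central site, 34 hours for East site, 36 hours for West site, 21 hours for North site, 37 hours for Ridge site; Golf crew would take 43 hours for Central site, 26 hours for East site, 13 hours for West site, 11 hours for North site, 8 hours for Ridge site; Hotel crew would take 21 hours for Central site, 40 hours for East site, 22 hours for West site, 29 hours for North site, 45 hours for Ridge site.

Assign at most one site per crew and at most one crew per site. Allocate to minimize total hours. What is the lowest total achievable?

Min total: 76 hours

Optimal: Alpha crew→Ridge site (11 hours), Foxtrot crew→East site (21 hours), Tango crew→Central site (11 hours), Golf crew→North site (11 hours), Hotel crew→West site (22 hours) — total 11+21+11+11+22 = 76 hours.
Min-entry greedy (repeatedly take the single cheapest remaining cell) gives 78 hours, worse by 2.
No other one-to-one assignment undercuts 76 hours.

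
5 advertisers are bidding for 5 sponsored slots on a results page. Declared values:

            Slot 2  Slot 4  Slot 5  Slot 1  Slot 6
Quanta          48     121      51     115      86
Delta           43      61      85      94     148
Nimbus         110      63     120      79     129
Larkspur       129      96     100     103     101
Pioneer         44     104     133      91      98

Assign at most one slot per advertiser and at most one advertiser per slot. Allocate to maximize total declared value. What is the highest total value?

Optimal: Quanta→Slot 1 ($115), Delta→Slot 6 ($148), Nimbus→Slot 5 ($120), Larkspur→Slot 2 ($129), Pioneer→Slot 4 ($104) — total 115+148+120+129+104 = $616.
Column-greedy (each slot in turn goes to its best remaining advertiser) gives $606, worse by 10.
Next-best assignment: Quanta→Slot 4, Delta→Slot 6, Nimbus→Slot 2, Larkspur→Slot 1, Pioneer→Slot 5 = $615.
Every other assignment is strictly worse.

Max total: $616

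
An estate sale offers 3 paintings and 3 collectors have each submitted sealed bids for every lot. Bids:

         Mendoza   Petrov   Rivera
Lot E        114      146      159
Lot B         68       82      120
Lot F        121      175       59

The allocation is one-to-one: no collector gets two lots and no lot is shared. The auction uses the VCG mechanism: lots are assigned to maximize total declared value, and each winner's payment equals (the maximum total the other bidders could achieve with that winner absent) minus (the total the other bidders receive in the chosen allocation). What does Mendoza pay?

Mendoza pays $39.

Efficient allocation: Mendoza→Lot E ($114), Petrov→Lot F ($175), Rivera→Lot B ($120); total welfare W = $409.
Mendoza receives Lot E at value $114, so the others get W − 114 = $295.
Without Mendoza: best allocation of the remaining 2 bidders over all 3 lots is Petrov→Lot F ($175), Rivera→Lot E ($159), total $334.
VCG payment = (others' best without Mendoza) − (others' welfare with Mendoza) = 334 − 295 = $39.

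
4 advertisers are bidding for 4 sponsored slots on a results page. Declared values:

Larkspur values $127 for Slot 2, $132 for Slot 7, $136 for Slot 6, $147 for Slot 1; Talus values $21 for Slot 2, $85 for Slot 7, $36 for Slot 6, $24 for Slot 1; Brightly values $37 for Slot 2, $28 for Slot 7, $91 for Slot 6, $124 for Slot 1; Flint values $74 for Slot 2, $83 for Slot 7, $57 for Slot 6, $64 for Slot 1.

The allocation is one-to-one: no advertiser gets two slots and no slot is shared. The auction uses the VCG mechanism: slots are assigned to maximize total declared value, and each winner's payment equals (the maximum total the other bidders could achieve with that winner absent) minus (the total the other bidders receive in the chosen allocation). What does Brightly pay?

Efficient allocation: Larkspur→Slot 6 ($136), Talus→Slot 7 ($85), Brightly→Slot 1 ($124), Flint→Slot 2 ($74); total welfare W = $419.
Brightly receives Slot 1 at value $124, so the others get W − 124 = $295.
Without Brightly: best allocation of the remaining 3 bidders over all 4 slots is Larkspur→Slot 1 ($147), Talus→Slot 7 ($85), Flint→Slot 2 ($74), total $306.
VCG payment = (others' best without Brightly) − (others' welfare with Brightly) = 306 − 295 = $11.

Brightly pays $11.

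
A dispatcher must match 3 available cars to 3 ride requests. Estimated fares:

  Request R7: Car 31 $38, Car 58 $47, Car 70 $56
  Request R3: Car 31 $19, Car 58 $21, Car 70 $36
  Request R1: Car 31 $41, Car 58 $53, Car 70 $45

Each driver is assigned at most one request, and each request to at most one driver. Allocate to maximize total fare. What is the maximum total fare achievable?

Max total: $128

Optimal: Car 31→Request R3 ($19), Car 58→Request R1 ($53), Car 70→Request R7 ($56) — total 19+53+56 = $128.
Column-greedy (each request in turn goes to its best remaining driver) gives $118, worse by 10.
Swapping Car 58↔Car 70 (Car 58→Request R7 $47, Car 70→Request R1 $45) loses 17.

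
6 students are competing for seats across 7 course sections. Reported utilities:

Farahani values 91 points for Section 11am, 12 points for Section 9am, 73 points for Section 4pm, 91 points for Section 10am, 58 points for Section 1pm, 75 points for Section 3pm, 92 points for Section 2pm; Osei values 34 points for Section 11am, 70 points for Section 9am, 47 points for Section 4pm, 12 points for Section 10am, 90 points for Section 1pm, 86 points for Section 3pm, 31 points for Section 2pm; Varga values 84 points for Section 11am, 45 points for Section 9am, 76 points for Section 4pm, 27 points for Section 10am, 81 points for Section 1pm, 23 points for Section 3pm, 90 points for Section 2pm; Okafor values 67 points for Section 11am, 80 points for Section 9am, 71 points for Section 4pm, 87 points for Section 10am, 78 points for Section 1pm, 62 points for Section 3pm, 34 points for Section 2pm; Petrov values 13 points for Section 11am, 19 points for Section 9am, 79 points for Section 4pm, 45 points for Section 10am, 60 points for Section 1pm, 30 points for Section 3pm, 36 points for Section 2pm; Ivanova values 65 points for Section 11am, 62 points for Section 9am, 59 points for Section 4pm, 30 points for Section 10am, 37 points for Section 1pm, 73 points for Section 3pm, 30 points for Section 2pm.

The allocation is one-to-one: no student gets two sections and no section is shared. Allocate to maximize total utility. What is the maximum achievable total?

Maximum total: 510 points

Treat this as an assignment problem: match each student to one section.
Optimal: Farahani→Section 11am (91 points), Osei→Section 1pm (90 points), Varga→Section 2pm (90 points), Okafor→Section 10am (87 points), Petrov→Section 4pm (79 points), Ivanova→Section 3pm (73 points) — total 91+90+90+87+79+73 = 510 points.
Next-best assignment: Farahani→Section 2pm, Osei→Section 1pm, Varga→Section 11am, Okafor→Section 10am, Petrov→Section 4pm, Ivanova→Section 3pm = 505 points.
Checked against all permutations: 510 points is optimal.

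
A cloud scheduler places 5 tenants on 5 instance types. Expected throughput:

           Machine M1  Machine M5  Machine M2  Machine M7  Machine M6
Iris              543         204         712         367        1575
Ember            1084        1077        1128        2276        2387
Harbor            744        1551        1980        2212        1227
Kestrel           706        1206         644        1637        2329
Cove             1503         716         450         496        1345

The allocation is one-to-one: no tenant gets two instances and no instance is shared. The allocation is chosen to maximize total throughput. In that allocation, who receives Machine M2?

Treat this as an assignment problem: match each tenant to one instance.
Optimal: Iris→Machine M6 (1575 ops/s), Ember→Machine M7 (2276 ops/s), Harbor→Machine M2 (1980 ops/s), Kestrel→Machine M5 (1206 ops/s), Cove→Machine M1 (1503 ops/s) — total 1575+2276+1980+1206+1503 = 8540 ops/s.
No other one-to-one assignment exceeds 8540 ops/s.
Harbor's own top instance is Machine M7 (2212 ops/s), but forcing Harbor→Machine M7 and reassigning the rest optimally gives only 8020 ops/s — worse by 520.

Harbor receives Machine M2.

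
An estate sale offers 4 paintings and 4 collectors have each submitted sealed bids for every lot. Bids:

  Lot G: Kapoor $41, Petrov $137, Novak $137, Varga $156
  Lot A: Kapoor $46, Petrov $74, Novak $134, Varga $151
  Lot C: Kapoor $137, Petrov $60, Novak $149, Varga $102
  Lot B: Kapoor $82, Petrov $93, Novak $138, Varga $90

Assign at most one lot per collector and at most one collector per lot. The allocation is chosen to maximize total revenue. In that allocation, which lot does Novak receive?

Optimal: Kapoor→Lot C ($137), Petrov→Lot G ($137), Novak→Lot B ($138), Varga→Lot A ($151) — total 137+137+138+151 = $563.
Max-entry greedy (repeatedly take the single best remaining cell) gives $444, worse by 119.
Checked against all permutations: $563 is optimal.
Novak's own top lot is Lot C ($149), but forcing Novak→Lot C and reassigning the rest optimally gives only $519 — worse by 44.

Novak receives Lot B.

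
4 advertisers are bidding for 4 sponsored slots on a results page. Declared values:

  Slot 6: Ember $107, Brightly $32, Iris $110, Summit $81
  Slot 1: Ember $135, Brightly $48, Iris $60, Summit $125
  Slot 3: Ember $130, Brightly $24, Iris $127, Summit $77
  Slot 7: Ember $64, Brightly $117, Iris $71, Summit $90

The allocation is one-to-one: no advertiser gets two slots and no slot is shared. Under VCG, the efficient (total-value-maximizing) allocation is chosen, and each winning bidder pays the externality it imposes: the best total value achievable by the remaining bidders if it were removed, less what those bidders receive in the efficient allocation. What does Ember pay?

Ember pays $17.

Efficient allocation: Ember→Slot 3 ($130), Brightly→Slot 7 ($117), Iris→Slot 6 ($110), Summit→Slot 1 ($125); total welfare W = $482.
Ember receives Slot 3 at value $130, so the others get W − 130 = $352.
Without Ember: best allocation of the remaining 3 bidders over all 4 slots is Brightly→Slot 7 ($117), Iris→Slot 3 ($127), Summit→Slot 1 ($125), total $369.
VCG payment = (others' best without Ember) − (others' welfare with Ember) = 369 − 352 = $17.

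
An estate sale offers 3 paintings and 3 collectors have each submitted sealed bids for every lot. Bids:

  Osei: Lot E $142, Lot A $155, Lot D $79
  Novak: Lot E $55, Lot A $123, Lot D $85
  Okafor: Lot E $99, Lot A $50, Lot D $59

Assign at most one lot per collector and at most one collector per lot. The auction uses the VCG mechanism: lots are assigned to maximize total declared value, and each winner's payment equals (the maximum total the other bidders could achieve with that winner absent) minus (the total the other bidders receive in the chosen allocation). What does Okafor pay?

Efficient allocation: Osei→Lot A ($155), Novak→Lot D ($85), Okafor→Lot E ($99); total welfare W = $339.
Okafor receives Lot E at value $99, so the others get W − 99 = $240.
Without Okafor: best allocation of the remaining 2 bidders over all 3 lots is Osei→Lot E ($142), Novak→Lot A ($123), total $265.
VCG payment = (others' best without Okafor) − (others' welfare with Okafor) = 265 − 240 = $25.

Okafor pays $25.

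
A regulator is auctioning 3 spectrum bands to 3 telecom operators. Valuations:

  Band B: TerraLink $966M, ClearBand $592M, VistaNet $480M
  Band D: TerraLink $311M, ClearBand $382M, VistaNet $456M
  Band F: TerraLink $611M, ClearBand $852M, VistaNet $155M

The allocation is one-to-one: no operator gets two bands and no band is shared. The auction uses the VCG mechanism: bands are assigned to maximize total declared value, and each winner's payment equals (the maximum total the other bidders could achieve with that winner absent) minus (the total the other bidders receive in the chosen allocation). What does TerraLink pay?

Efficient allocation: TerraLink→Band B ($966M), ClearBand→Band F ($852M), VistaNet→Band D ($456M); total welfare W = $2274M.
TerraLink receives Band B at value $966M, so the others get W − 966 = $1308M.
Without TerraLink: best allocation of the remaining 2 bidders over all 3 bands is ClearBand→Band F ($852M), VistaNet→Band B ($480M), total $1332M.
VCG payment = (others' best without TerraLink) − (others' welfare with TerraLink) = 1332 − 1308 = $24M.

TerraLink pays $24M.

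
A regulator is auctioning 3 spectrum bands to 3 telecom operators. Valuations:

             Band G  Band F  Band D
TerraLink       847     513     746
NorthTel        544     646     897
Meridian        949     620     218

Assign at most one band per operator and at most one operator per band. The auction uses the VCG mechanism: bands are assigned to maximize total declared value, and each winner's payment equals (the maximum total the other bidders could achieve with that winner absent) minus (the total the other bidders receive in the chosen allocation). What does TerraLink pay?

Efficient allocation: TerraLink→Band G ($847M), NorthTel→Band D ($897M), Meridian→Band F ($620M); total welfare W = $2364M.
TerraLink receives Band G at value $847M, so the others get W − 847 = $1517M.
Without TerraLink: best allocation of the remaining 2 bidders over all 3 bands is NorthTel→Band D ($897M), Meridian→Band G ($949M), total $1846M.
VCG payment = (others' best without TerraLink) − (others' welfare with TerraLink) = 1846 − 1517 = $329M.

TerraLink pays $329M.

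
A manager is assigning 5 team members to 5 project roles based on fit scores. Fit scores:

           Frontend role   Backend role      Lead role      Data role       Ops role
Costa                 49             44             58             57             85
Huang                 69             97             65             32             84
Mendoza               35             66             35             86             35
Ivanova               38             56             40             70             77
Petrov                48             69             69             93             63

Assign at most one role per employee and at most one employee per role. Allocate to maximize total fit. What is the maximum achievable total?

Optimal: Costa→Frontend role (49 pts), Huang→Backend role (97 pts), Mendoza→Data role (86 pts), Ivanova→Ops role (77 pts), Petrov→Lead role (69 pts) — total 49+97+86+77+69 = 378 pts.
Column-greedy (each role in turn goes to its best remaining employee) gives 359 pts, worse by 19.
Swapping Mendoza↔Ivanova (Mendoza→Ops role 35 pts, Ivanova→Data role 70 pts) loses 58.

Max total: 378 pts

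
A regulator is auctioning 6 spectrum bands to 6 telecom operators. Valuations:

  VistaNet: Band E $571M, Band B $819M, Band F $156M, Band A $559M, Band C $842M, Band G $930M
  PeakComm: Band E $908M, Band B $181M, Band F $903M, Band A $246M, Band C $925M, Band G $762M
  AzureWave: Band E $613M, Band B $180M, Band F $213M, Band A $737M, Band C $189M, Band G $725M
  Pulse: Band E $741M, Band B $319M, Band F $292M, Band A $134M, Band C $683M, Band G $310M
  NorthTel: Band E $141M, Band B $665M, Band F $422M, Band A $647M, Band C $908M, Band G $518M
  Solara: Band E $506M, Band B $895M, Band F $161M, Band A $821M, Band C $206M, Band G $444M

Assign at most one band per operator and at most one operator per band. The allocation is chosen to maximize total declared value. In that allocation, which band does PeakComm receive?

Optimal: VistaNet→Band G ($930M), PeakComm→Band F ($903M), AzureWave→Band A ($737M), Pulse→Band E ($741M), NorthTel→Band C ($908M), Solara→Band B ($895M) — total 930+903+737+741+908+895 = $5114M.
Max-entry greedy (repeatedly take the single best remaining cell) gives $4650M, worse by 464.
Next-best assignment: VistaNet→Band B, PeakComm→Band F, AzureWave→Band G, Pulse→Band E, NorthTel→Band C, Solara→Band A = $4917M.
Every other assignment is strictly worse.
PeakComm's own top band is Band C ($925M), but forcing PeakComm→Band C and reassigning the rest optimally gives only $4650M — worse by 464.

PeakComm receives Band F.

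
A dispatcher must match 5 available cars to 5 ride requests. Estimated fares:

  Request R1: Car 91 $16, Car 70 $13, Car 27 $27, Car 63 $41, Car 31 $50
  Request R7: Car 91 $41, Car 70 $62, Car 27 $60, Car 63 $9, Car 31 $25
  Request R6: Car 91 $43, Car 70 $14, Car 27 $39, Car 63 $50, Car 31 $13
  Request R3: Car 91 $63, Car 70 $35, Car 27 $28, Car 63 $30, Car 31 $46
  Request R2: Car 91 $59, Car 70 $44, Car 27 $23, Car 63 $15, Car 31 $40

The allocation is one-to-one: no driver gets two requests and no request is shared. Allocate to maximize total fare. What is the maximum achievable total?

Max total: $267

Optimal: Car 91→Request R3 ($63), Car 70→Request R2 ($44), Car 27→Request R7 ($60), Car 63→Request R6 ($50), Car 31→Request R1 ($50) — total 63+44+60+50+50 = $267.
Column-greedy (each request in turn goes to its best remaining driver) gives $248, worse by 19.
Next-best assignment: Car 91→Request R2, Car 70→Request R3, Car 27→Request R7, Car 63→Request R6, Car 31→Request R1 = $254.
Checked against all permutations: $267 is optimal.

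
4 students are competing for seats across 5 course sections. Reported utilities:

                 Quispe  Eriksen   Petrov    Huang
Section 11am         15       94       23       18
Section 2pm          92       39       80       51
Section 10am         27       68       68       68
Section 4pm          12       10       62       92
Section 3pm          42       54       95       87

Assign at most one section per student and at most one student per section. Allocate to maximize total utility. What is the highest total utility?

Max total: 373 points

Treat this as an assignment problem: match each student to one section.
Optimal: Quispe→Section 2pm (92 points), Eriksen→Section 11am (94 points), Petrov→Section 3pm (95 points), Huang→Section 4pm (92 points) — total 92+94+95+92 = 373 points.
Column-greedy (each section in turn goes to its best remaining student) gives 346 points, worse by 27.
Next-best assignment: Quispe→Section 2pm, Eriksen→Section 11am, Petrov→Section 3pm, Huang→Section 10am = 349 points.
No other one-to-one assignment exceeds 373 points.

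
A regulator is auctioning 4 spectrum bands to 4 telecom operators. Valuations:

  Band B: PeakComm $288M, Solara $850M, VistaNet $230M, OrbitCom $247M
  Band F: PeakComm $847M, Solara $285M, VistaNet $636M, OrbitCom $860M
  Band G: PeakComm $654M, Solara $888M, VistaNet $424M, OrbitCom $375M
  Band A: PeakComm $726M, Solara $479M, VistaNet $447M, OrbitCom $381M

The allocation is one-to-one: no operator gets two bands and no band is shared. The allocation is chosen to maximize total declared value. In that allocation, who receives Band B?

Optimal: PeakComm→Band A ($726M), Solara→Band B ($850M), VistaNet→Band G ($424M), OrbitCom→Band F ($860M) — total 726+850+424+860 = $2860M.
Column-greedy (each band in turn goes to its best remaining operator) gives $2811M, worse by 49.
Next-best assignment: PeakComm→Band G, Solara→Band B, VistaNet→Band A, OrbitCom→Band F = $2811M.
Swapping OrbitCom↔VistaNet (OrbitCom→Band G $375M, VistaNet→Band F $636M) loses 273.
Solara's own top band is Band G ($888M), but forcing Solara→Band G and reassigning the rest optimally gives only $2704M — worse by 156.

Solara receives Band B.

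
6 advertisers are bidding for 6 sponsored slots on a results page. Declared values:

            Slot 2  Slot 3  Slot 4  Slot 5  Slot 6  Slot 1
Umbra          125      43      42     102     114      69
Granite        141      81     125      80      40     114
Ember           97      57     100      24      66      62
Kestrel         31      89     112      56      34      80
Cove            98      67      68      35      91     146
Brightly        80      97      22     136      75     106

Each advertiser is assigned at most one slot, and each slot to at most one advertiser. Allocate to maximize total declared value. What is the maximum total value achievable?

Maximum total: $726

Optimal: Umbra→Slot 6 ($114), Granite→Slot 2 ($141), Ember→Slot 4 ($100), Kestrel→Slot 3 ($89), Cove→Slot 1 ($146), Brightly→Slot 5 ($136) — total 114+141+100+89+146+136 = $726.
Max-entry greedy (repeatedly take the single best remaining cell) gives $706, worse by 20.
Next-best assignment: Umbra→Slot 6, Granite→Slot 4, Ember→Slot 2, Kestrel→Slot 3, Cove→Slot 1, Brightly→Slot 5 = $707.
Swapping Umbra↔Cove (Umbra→Slot 1 $69, Cove→Slot 6 $91) loses 100.
No other one-to-one assignment exceeds $726.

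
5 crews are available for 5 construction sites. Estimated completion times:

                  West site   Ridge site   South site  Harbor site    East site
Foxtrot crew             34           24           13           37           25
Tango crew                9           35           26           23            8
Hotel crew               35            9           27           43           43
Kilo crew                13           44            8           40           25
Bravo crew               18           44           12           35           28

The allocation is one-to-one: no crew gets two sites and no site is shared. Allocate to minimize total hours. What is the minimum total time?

Optimal: Foxtrot crew→South site (13 hours), Tango crew→East site (8 hours), Hotel crew→Ridge site (9 hours), Kilo crew→West site (13 hours), Bravo crew→Harbor site (35 hours) — total 13+8+9+13+35 = 78 hours.
Min-entry greedy (repeatedly take the single cheapest remaining cell) gives 80 hours, worse by 2.
No other one-to-one assignment undercuts 78 hours.

Min total: 78 hours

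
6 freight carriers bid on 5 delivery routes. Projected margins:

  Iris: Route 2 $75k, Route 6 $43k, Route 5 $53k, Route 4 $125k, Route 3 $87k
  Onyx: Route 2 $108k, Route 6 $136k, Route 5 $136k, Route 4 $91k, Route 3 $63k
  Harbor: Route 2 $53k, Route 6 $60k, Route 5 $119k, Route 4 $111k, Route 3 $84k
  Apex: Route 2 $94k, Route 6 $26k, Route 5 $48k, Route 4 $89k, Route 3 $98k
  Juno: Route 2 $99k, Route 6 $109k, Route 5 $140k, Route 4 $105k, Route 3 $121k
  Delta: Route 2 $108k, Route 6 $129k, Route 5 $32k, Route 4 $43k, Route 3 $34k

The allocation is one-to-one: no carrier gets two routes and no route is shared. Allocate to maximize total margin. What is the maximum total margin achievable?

Maximum total: $609k

Treat this as an assignment problem: match each carrier to one route.
Optimal: Delta→Route 2 ($108k), Onyx→Route 6 ($136k), Harbor→Route 5 ($119k), Iris→Route 4 ($125k), Juno→Route 3 ($121k) — total 108+136+119+125+121 = $609k.
Max-entry greedy (repeatedly take the single best remaining cell) gives $607k, worse by 2.
No other one-to-one assignment exceeds $609k.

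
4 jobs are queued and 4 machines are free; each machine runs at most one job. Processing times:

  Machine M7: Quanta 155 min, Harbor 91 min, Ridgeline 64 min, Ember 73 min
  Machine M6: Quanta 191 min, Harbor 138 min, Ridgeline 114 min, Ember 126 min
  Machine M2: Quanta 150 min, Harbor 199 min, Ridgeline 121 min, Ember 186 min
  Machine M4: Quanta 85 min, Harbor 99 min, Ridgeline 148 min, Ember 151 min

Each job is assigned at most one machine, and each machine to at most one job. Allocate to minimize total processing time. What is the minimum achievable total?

Minimum total: 417 min

Treat this as an assignment problem: match each job to one machine.
Optimal: Quanta→Machine M4 (85 min), Harbor→Machine M6 (138 min), Ridgeline→Machine M2 (121 min), Ember→Machine M7 (73 min) — total 85+138+121+73 = 417 min.
Row-greedy (each job in turn takes its cheapest remaining machine) gives 476 min, worse by 59.
Next-best assignment: Quanta→Machine M4, Harbor→Machine M7, Ridgeline→Machine M2, Ember→Machine M6 = 423 min.
No other one-to-one assignment undercuts 417 min.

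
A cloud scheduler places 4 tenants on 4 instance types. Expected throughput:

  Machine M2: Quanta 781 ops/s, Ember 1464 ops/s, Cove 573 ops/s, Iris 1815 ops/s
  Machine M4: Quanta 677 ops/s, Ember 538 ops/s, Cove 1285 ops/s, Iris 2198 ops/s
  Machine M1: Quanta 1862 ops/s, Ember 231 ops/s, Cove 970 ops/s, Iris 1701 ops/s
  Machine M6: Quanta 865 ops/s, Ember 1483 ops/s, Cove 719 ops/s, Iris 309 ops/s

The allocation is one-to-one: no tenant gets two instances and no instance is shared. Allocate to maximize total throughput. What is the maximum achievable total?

Optimal: Quanta→Machine M1 (1862 ops/s), Ember→Machine M6 (1483 ops/s), Cove→Machine M4 (1285 ops/s), Iris→Machine M2 (1815 ops/s) — total 1862+1483+1285+1815 = 6445 ops/s.
Max-entry greedy (repeatedly take the single best remaining cell) gives 6116 ops/s, worse by 329.

Maximum total: 6445 ops/s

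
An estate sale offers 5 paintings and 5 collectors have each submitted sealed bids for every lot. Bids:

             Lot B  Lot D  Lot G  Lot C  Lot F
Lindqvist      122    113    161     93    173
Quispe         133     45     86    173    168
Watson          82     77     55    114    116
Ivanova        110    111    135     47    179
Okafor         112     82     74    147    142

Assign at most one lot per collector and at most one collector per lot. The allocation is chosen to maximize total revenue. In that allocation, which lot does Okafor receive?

Okafor receives Lot B.

Treat this as an assignment problem: match each collector to one lot.
Optimal: Lindqvist→Lot G ($161), Quispe→Lot C ($173), Watson→Lot D ($77), Ivanova→Lot F ($179), Okafor→Lot B ($112) — total 161+173+77+179+112 = $702.
Row-greedy (each collector in turn takes its best remaining lot) gives $645, worse by 57.
Next-best assignment: Lindqvist→Lot G, Quispe→Lot B, Watson→Lot D, Ivanova→Lot F, Okafor→Lot C = $697.
Swapping Quispe↔Okafor (Quispe→Lot B $133, Okafor→Lot C $147) loses 5.
Okafor's own top lot is Lot C ($147), but forcing Okafor→Lot C and reassigning the rest optimally gives only $697 — worse by 5.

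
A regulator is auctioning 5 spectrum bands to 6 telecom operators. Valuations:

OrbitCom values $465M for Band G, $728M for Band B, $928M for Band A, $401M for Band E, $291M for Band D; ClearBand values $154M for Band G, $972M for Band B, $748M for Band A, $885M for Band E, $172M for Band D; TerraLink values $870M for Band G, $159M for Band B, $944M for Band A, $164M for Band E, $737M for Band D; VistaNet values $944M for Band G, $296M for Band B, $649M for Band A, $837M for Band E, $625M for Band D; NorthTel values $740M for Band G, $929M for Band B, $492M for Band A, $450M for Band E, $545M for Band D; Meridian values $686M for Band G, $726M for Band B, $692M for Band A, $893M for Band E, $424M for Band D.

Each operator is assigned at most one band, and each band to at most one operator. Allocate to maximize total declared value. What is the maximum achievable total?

This is the linear assignment problem.
Optimal: VistaNet→Band G ($944M), ClearBand→Band B ($972M), OrbitCom→Band A ($928M), Meridian→Band E ($893M), TerraLink→Band D ($737M) — total 944+972+928+893+737 = $4474M.
Column-greedy (each band in turn goes to its best remaining operator) gives $4298M, worse by 176.
Next-best assignment: VistaNet→Band G, NorthTel→Band B, OrbitCom→Band A, Meridian→Band E, TerraLink→Band D = $4431M.
Swapping VistaNet↔Meridian (VistaNet→Band E $837M, Meridian→Band G $686M) loses 314.
No other one-to-one assignment exceeds $4474M.

Max total: $4474M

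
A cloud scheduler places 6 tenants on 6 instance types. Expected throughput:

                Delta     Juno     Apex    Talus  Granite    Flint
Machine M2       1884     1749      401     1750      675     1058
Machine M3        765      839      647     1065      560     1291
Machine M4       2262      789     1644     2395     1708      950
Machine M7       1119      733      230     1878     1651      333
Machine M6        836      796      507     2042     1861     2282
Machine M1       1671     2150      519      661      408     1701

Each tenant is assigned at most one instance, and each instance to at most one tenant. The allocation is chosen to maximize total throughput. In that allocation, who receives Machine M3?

This is a one-to-one assignment (maximum-weight bipartite matching).
Optimal: Delta→Machine M2 (1884 ops/s), Juno→Machine M1 (2150 ops/s), Apex→Machine M3 (647 ops/s), Talus→Machine M4 (2395 ops/s), Granite→Machine M7 (1651 ops/s), Flint→Machine M6 (2282 ops/s) — total 1884+2150+647+2395+1651+2282 = 11009 ops/s.
Row-greedy (each tenant in turn takes its best remaining instance) gives 9810 ops/s, worse by 1199.
Next-best assignment: Delta→Machine M4, Juno→Machine M1, Apex→Machine M3, Talus→Machine M2, Granite→Machine M7, Flint→Machine M6 = 10742 ops/s.
No other one-to-one assignment exceeds 11009 ops/s.
Apex's own top instance is Machine M4 (1644 ops/s), but forcing Apex→Machine M4 and reassigning the rest optimally gives only 10708 ops/s — worse by 301.

Apex receives Machine M3.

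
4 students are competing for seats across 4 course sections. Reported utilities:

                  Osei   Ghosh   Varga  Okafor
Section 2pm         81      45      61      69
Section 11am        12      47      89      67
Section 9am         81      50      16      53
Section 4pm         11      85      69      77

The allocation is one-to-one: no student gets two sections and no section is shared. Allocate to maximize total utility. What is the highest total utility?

This is a one-to-one assignment (maximum-weight bipartite matching).
Optimal: Osei→Section 9am (81 points), Ghosh→Section 4pm (85 points), Varga→Section 11am (89 points), Okafor→Section 2pm (69 points) — total 81+85+89+69 = 324 points.
Column-greedy (each section in turn goes to its best remaining student) gives 308 points, worse by 16.
Next-best assignment: Osei→Section 2pm, Ghosh→Section 4pm, Varga→Section 11am, Okafor→Section 9am = 308 points.

Maximum total: 324 points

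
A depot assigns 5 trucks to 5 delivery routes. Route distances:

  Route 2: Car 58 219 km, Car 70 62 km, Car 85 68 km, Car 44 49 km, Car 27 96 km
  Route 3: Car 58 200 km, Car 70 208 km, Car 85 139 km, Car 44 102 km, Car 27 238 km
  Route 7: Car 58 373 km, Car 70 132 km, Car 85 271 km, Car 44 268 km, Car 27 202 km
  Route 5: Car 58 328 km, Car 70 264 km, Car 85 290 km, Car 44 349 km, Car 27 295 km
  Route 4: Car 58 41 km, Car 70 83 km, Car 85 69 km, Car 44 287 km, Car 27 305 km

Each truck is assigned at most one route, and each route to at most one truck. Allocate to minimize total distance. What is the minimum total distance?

Min total: 638 km

This is the linear assignment problem.
Optimal: Car 58→Route 4 (41 km), Car 70→Route 7 (132 km), Car 85→Route 2 (68 km), Car 44→Route 3 (102 km), Car 27→Route 5 (295 km) — total 41+132+68+102+295 = 638 km.
Min-entry greedy (repeatedly take the single cheapest remaining cell) gives 656 km, worse by 18.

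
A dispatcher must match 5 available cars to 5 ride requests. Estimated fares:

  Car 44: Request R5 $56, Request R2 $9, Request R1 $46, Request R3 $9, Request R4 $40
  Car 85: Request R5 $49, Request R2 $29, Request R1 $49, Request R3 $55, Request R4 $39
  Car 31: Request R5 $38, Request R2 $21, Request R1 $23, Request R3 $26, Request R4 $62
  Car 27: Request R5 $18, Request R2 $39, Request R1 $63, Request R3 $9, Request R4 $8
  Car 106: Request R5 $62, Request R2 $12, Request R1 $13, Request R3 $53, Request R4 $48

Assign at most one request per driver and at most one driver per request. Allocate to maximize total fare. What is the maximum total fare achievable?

Optimal: Car 44→Request R1 ($46), Car 85→Request R3 ($55), Car 31→Request R4 ($62), Car 27→Request R2 ($39), Car 106→Request R5 ($62) — total 46+55+62+39+62 = $264.
Max-entry greedy (repeatedly take the single best remaining cell) gives $251, worse by 13.
Next-best assignment: Car 44→Request R5, Car 85→Request R2, Car 31→Request R4, Car 27→Request R1, Car 106→Request R3 = $263.
Every other assignment is strictly worse.

Max total: $264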